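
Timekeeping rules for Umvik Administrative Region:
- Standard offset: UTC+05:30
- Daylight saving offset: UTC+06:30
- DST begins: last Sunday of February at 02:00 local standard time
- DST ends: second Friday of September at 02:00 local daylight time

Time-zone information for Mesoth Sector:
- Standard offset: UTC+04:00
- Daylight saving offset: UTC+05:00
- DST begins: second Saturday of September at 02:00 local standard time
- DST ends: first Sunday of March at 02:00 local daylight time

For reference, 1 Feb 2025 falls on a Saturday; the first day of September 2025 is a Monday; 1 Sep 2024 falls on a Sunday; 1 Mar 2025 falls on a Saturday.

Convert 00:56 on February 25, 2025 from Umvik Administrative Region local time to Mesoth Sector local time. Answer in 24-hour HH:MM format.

23:26

1 February 2025 is a Saturday, so Sundays fall on 2, 9, 16, 23; the last is February 23.
1 September 2025 is a Monday, so the first Friday is September 5 and the second is September 12.
Daylight saving runs 23 February – 12 September; February 25, 2025 is inside that window, so Umvik Administrative Region is at UTC+06:30.
00:56 Umvik Administrative Region − 6h30m = 18:26 UTC (rolling into the previous day, 24 February 2025).
1 September 2024 is a Sunday, so the first Saturday is September 7 and the second is September 14.
1 March 2025 is a Saturday, so the first Sunday is March 2.
At the standard offset (UTC+04:00), 18:26 UTC + 4h = 22:26 Mesoth Sector standard time.
The standard-time date in Mesoth Sector, February 24, 2025, lies within the daylight-saving period (14 September 2024 – 2 March 2025), so Mesoth Sector is on daylight time, UTC+05:00.
18:26 UTC + 5h = 23:26 Mesoth Sector.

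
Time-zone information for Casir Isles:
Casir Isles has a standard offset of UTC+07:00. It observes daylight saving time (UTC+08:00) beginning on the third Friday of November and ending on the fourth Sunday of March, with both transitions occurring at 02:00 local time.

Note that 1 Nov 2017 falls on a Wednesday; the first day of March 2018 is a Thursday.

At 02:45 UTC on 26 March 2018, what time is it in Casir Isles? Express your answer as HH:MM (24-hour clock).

09:45

1 November 2017 is a Wednesday, so the first Friday is November 3 and the third is November 17.
1 March 2018 is a Thursday, so the first Sunday is March 4 and the fourth is March 25.
At the standard offset (UTC+07:00), 02:45 UTC + 7h = 09:45 Casir Isles standard time.
Daylight saving runs 17 November 2017 – 25 March 2018; the standard-time date in Casir Isles, 26 March 2018, is outside that window, so Casir Isles is on standard time at UTC+07:00.
02:45 UTC + 7h = 09:45 local.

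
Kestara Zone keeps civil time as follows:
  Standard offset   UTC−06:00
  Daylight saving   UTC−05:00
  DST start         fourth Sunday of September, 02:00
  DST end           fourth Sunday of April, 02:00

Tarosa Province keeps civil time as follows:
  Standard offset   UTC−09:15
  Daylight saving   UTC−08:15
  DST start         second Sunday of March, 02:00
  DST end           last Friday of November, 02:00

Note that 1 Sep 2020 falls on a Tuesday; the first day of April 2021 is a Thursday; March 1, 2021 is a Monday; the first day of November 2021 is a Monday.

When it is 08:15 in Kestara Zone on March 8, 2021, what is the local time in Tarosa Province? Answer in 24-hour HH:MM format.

1 September 2020 is a Tuesday, so the first Sunday is September 6 and the fourth is September 27.
1 April 2021 is a Thursday, so the first Sunday is April 4 and the fourth is April 25.
March 8, 2021 lies within the daylight-saving period (27 September 2020 – 25 April 2021), so Kestara Zone is on daylight time, UTC−05:00.
08:15 Kestara Zone + 5h = 13:15 UTC.
1 March 2021 is a Monday, so the first Sunday is March 7 and the second is March 14.
1 November 2021 is a Monday, so Fridays fall on 5, 12, 19, 26; the last is November 26.
At the standard offset (UTC−09:15), 13:15 UTC − 9h15m = 04:00 Tarosa Province standard time.
Daylight saving runs 14 March – 26 November; the standard-time date in Tarosa Province, March 8, 2021, is outside that window, so Tarosa Province is on standard time at UTC−09:15.
13:15 UTC − 9h15m = 04:00 Tarosa Province.

04:00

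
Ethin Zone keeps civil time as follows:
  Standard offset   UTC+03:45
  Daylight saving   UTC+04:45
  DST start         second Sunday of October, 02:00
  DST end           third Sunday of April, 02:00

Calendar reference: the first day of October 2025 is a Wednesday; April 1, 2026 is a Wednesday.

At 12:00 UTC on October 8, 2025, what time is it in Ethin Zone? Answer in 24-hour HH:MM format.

1 October 2025 is a Wednesday, so the first Sunday is October 5 and the second is October 12.
1 April 2026 is a Wednesday, so the first Sunday is April 5 and the third is April 19.
At the standard offset (UTC+03:45), 12:00 UTC + 3h45m = 15:45 Ethin Zone standard time.
The standard-time date in Ethin Zone, October 8, 2025, is outside the daylight-saving period (12 October 2025 – 19 April 2026), so Ethin Zone is on standard time, UTC+03:45.
12:00 UTC + 3h45m = 15:45 local.

15:45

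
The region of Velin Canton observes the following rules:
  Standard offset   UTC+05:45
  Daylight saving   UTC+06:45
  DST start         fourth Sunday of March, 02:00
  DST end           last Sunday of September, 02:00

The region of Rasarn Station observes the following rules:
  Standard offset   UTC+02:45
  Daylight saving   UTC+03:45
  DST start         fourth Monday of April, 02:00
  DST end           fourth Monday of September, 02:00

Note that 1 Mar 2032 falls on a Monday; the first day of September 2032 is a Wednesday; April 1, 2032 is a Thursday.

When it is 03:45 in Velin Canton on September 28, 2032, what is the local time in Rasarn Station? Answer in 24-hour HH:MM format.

1 March 2032 is a Monday, so the first Sunday is March 7 and the fourth is March 28.
1 September 2032 is a Wednesday, so Sundays fall on 5, 12, 19, 26; the last is September 26.
September 28, 2032 is outside the daylight-saving period (28 March – 26 September), so Velin Canton is on standard time, UTC+05:45.
03:45 Velin Canton − 5h45m = 22:00 UTC (rolling into the previous day, 27 September 2032).
1 April 2032 is a Thursday, so the first Monday is April 5 and the fourth is April 26.
1 September 2032 is a Wednesday, so the first Monday is September 6 and the fourth is September 27.
At the standard offset (UTC+02:45), 22:00 UTC + 2h45m = 00:45 Rasarn Station standard time (rolling into the next day, 28 September 2032).
The standard-time date in Rasarn Station, September 28, 2032, does not fall between 26 April and 27 September, so daylight saving is not in effect and Rasarn Station is at UTC+02:45.
22:00 UTC + 2h45m = 00:45 Rasarn Station (rolling into the next day, 28 September 2032).

00:45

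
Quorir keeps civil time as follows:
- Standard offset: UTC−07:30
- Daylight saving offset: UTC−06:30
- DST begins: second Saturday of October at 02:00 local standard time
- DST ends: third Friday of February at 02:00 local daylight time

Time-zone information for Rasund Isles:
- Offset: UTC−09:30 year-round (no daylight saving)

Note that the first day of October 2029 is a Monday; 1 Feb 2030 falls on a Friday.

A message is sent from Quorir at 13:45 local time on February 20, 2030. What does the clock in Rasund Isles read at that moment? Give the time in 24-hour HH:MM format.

11:45

1 October 2029 is a Monday, so the first Saturday is October 6 and the second is October 13.
1 February 2030 is a Friday, so the first Friday is February 1 and the third is February 15.
February 20, 2030 is outside the daylight-saving period (13 October 2029 – 15 February 2030), so Quorir is on standard time, UTC−07:30.
13:45 Quorir + 7h30m = 21:15 UTC.
Rasund Isles stays on UTC−09:30 all year.
21:15 UTC − 9h30m = 11:45 Rasund Isles.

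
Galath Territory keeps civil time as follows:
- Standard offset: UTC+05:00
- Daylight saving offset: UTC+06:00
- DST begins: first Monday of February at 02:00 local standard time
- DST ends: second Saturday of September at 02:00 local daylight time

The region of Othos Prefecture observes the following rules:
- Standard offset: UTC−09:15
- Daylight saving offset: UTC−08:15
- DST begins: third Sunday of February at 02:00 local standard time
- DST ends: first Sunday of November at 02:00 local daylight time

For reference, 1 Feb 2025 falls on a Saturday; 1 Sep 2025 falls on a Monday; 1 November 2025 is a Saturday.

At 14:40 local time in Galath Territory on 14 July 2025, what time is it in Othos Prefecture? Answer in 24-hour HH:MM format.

00:25

1 February 2025 is a Saturday, so the first Monday is February 3.
1 September 2025 is a Monday, so the first Saturday is September 6 and the second is September 13.
14 July 2025 falls between 3 February and 13 September, so daylight saving is in effect and Galath Territory is at UTC+06:00.
14:40 Galath Territory − 6h = 08:40 UTC.
1 February 2025 is a Saturday, so the first Sunday is February 2 and the third is February 16.
1 November 2025 is a Saturday, so the first Sunday is November 2.
At the standard offset (UTC−09:15), 08:40 UTC − 9h15m = 23:25 Othos Prefecture standard time (rolling into the previous day, 13 July 2025).
Daylight saving runs 16 February – 2 November; the standard-time date in Othos Prefecture, 13 July 2025, is inside that window, so Othos Prefecture is at UTC−08:15.
08:40 UTC − 8h15m = 00:25 Othos Prefecture.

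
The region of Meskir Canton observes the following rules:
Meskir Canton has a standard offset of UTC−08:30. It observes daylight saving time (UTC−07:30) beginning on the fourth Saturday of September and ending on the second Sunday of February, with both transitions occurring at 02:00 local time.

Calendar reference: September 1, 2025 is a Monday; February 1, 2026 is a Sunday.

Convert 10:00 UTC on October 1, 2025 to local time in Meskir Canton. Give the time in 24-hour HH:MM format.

1 September 2025 is a Monday, so the first Saturday is September 6 and the fourth is September 27.
1 February 2026 is a Sunday, so the first Sunday is February 1 and the second is February 8.
At the standard offset (UTC−08:30), 10:00 UTC − 8h30m = 01:30 Meskir Canton standard time.
Daylight saving runs 27 September 2025 – 8 February 2026; the standard-time date in Meskir Canton, October 1, 2025, is inside that window, so Meskir Canton is at UTC−07:30.
10:00 UTC − 7h30m = 02:30 local.

02:30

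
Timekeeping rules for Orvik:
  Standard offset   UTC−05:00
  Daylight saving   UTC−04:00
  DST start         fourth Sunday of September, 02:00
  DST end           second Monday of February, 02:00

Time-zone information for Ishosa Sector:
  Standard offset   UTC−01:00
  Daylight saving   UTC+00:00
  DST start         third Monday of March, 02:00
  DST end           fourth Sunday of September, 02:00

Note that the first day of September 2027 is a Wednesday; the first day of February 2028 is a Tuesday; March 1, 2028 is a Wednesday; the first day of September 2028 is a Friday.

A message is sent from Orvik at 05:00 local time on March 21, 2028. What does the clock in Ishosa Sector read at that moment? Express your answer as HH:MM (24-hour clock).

10:00

1 September 2027 is a Wednesday, so the first Sunday is September 5 and the fourth is September 26.
1 February 2028 is a Tuesday, so the first Monday is February 7 and the second is February 14.
Daylight saving runs 26 September 2027 – 14 February 2028; March 21, 2028 is outside that window, so Orvik is on standard time at UTC−05:00.
05:00 Orvik + 5h = 10:00 UTC.
1 March 2028 is a Wednesday, so the first Monday is March 6 and the third is March 20.
1 September 2028 is a Friday, so the first Sunday is September 3 and the fourth is September 24.
At the standard offset (UTC−01:00), 10:00 UTC − 1h = 09:00 Ishosa Sector standard time.
The standard-time date in Ishosa Sector, March 21, 2028, falls between 20 March and 24 September, so daylight saving is in effect and Ishosa Sector is at UTC+00:00.
10:00 UTC + 0h = 10:00 Ishosa Sector.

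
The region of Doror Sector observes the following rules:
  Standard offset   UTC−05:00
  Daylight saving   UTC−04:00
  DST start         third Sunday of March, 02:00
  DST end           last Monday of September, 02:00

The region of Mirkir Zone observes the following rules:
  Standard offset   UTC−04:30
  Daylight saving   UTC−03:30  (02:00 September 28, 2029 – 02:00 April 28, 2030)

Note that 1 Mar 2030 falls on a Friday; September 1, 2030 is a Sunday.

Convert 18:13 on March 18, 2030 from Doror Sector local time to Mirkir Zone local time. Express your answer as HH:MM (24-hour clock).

1 March 2030 is a Friday, so the first Sunday is March 3 and the third is March 17.
1 September 2030 is a Sunday, so Mondays fall on 2, 9, 16, 23, 30; the last is September 30.
March 18, 2030 falls between 17 March and 30 September, so daylight saving is in effect and Doror Sector is at UTC−04:00.
18:13 Doror Sector + 4h = 22:13 UTC.
At the standard offset (UTC−04:30), 22:13 UTC − 4h30m = 17:43 Mirkir Zone standard time.
Daylight saving runs 28 September 2029 – 28 April 2030; the standard-time date in Mirkir Zone, March 18, 2030, is inside that window, so Mirkir Zone is at UTC−03:30.
22:13 UTC − 3h30m = 18:43 Mirkir Zone.

18:43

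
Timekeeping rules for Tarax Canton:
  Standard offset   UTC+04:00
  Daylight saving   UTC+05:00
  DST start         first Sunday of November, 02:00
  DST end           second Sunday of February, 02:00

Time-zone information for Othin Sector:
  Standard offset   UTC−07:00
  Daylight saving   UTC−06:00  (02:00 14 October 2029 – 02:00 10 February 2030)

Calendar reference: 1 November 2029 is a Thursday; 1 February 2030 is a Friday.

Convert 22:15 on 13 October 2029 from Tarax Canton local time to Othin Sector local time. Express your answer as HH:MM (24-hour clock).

11:15

1 November 2029 is a Thursday, so the first Sunday is November 4.
1 February 2030 is a Friday, so the first Sunday is February 3 and the second is February 10.
13 October 2029 is outside the daylight-saving period (4 November 2029 – 10 February 2030), so Tarax Canton is on standard time, UTC+04:00.
22:15 Tarax Canton − 4h = 18:15 UTC.
At the standard offset (UTC−07:00), 18:15 UTC − 7h = 11:15 Othin Sector standard time.
The standard-time date in Othin Sector, 13 October 2029, does not fall between 14 October 2029 and 10 February 2030, so daylight saving is not in effect and Othin Sector is at UTC−07:00.
18:15 UTC − 7h = 11:15 Othin Sector.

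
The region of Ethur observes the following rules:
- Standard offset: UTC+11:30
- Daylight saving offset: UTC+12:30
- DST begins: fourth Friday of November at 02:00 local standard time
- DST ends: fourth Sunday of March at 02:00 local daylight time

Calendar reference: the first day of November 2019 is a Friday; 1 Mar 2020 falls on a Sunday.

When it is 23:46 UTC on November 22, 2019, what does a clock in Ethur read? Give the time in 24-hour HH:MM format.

12:16

1 November 2019 is a Friday, so the first Friday is November 1 and the fourth is November 22.
1 March 2020 is a Sunday, so the first Sunday is March 1 and the fourth is March 22.
At the standard offset (UTC+11:30), 23:46 UTC + 11h30m = 11:16 Ethur standard time (rolling into the next day, 23 November 2019).
The standard-time date in Ethur, November 23, 2019, falls between 22 November 2019 and 22 March 2020, so daylight saving is in effect and Ethur is at UTC+12:30.
23:46 UTC + 12h30m = 12:16 local (rolling into the next day, 23 November 2019).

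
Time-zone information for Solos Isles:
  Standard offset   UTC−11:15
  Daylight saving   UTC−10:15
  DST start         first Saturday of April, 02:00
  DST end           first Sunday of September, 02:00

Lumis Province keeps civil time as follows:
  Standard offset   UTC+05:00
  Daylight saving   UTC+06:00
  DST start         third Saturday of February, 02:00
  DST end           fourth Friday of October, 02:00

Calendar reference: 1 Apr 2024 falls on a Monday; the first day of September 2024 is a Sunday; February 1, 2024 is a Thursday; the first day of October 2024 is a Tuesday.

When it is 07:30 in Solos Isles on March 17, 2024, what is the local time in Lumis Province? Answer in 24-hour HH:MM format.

00:45

1 April 2024 is a Monday, so the first Saturday is April 6.
1 September 2024 is a Sunday, so the first Sunday is September 1.
March 17, 2024 does not fall between 6 April and 1 September, so daylight saving is not in effect and Solos Isles is at UTC−11:15.
07:30 Solos Isles + 11h15m = 18:45 UTC.
1 February 2024 is a Thursday, so the first Saturday is February 3 and the third is February 17.
1 October 2024 is a Tuesday, so the first Friday is October 4 and the fourth is October 25.
At the standard offset (UTC+05:00), 18:45 UTC + 5h = 23:45 Lumis Province standard time.
Daylight saving runs 17 February – 25 October; the standard-time date in Lumis Province, March 17, 2024, is inside that window, so Lumis Province is at UTC+06:00.
18:45 UTC + 6h = 00:45 Lumis Province (rolling into the next day, 18 March 2024).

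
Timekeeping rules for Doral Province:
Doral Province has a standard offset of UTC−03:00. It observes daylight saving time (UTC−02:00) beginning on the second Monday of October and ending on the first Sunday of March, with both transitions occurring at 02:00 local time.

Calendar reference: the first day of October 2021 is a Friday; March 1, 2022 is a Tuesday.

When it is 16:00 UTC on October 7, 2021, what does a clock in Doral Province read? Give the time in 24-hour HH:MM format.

13:00

1 October 2021 is a Friday, so the first Monday is October 4 and the second is October 11.
1 March 2022 is a Tuesday, so the first Sunday is March 6.
At the standard offset (UTC−03:00), 16:00 UTC − 3h = 13:00 Doral Province standard time.
The standard-time date in Doral Province, October 7, 2021, is outside the daylight-saving period (11 October 2021 – 6 March 2022), so Doral Province is on standard time, UTC−03:00.
16:00 UTC − 3h = 13:00 local.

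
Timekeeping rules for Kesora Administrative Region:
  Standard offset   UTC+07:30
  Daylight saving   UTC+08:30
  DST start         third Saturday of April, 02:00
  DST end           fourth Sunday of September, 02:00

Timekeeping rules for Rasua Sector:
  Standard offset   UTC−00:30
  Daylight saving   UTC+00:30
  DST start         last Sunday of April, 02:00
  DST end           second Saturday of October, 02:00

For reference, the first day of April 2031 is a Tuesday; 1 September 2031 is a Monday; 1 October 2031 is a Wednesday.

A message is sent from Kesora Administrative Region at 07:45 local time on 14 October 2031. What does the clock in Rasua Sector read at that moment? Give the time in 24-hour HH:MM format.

23:45

1 April 2031 is a Tuesday, so the first Saturday is April 5 and the third is April 19.
1 September 2031 is a Monday, so the first Sunday is September 7 and the fourth is September 28.
14 October 2031 does not fall between 19 April and 28 September, so daylight saving is not in effect and Kesora Administrative Region is at UTC+07:30.
07:45 Kesora Administrative Region − 7h30m = 00:15 UTC.
1 April 2031 is a Tuesday, so Sundays fall on 6, 13, 20, 27; the last is April 27.
1 October 2031 is a Wednesday, so the first Saturday is October 4 and the second is October 11.
At the standard offset (UTC−00:30), 00:15 UTC − 0h30m = 23:45 Rasua Sector standard time (rolling into the previous day, 13 October 2031).
The standard-time date in Rasua Sector, 13 October 2031, does not fall between 27 April and 11 October, so daylight saving is not in effect and Rasua Sector is at UTC−00:30.
00:15 UTC − 0h30m = 23:45 Rasua Sector (rolling into the previous day, 13 October 2031).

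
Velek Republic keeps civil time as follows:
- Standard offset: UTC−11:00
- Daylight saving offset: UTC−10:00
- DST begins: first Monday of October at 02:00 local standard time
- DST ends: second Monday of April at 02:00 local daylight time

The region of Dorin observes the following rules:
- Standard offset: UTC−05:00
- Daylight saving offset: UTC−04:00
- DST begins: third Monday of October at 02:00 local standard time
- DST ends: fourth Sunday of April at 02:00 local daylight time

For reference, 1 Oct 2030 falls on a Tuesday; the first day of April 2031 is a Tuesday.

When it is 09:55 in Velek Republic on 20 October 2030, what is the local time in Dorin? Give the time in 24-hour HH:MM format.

1 October 2030 is a Tuesday, so the first Monday is October 7.
1 April 2031 is a Tuesday, so the first Monday is April 7 and the second is April 14.
20 October 2030 lies within the daylight-saving period (7 October 2030 – 14 April 2031), so Velek Republic is on daylight time, UTC−10:00.
09:55 Velek Republic + 10h = 19:55 UTC.
1 October 2030 is a Tuesday, so the first Monday is October 7 and the third is October 21.
1 April 2031 is a Tuesday, so the first Sunday is April 6 and the fourth is April 27.
At the standard offset (UTC−05:00), 19:55 UTC − 5h = 14:55 Dorin standard time.
The standard-time date in Dorin, 20 October 2030, is outside the daylight-saving period (21 October 2030 – 27 April 2031), so Dorin is on standard time, UTC−05:00.
19:55 UTC − 5h = 14:55 Dorin.

14:55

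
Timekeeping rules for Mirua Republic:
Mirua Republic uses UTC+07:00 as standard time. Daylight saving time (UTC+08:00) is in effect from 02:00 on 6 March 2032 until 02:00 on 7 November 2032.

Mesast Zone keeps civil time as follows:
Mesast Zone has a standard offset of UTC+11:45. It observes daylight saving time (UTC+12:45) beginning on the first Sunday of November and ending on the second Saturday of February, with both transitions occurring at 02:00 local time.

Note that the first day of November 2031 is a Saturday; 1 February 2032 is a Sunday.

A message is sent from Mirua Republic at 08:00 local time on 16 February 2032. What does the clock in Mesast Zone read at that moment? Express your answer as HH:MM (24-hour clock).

12:45

Daylight saving runs 6 March – 7 November; 16 February 2032 is outside that window, so Mirua Republic is on standard time at UTC+07:00.
08:00 Mirua Republic − 7h = 01:00 UTC.
1 November 2031 is a Saturday, so the first Sunday is November 2.
1 February 2032 is a Sunday, so the first Saturday is February 7 and the second is February 14.
At the standard offset (UTC+11:45), 01:00 UTC + 11h45m = 12:45 Mesast Zone standard time.
The standard-time date in Mesast Zone, 16 February 2032, is outside the daylight-saving period (2 November 2031 – 14 February 2032), so Mesast Zone is on standard time, UTC+11:45.
01:00 UTC + 11h45m = 12:45 Mesast Zone.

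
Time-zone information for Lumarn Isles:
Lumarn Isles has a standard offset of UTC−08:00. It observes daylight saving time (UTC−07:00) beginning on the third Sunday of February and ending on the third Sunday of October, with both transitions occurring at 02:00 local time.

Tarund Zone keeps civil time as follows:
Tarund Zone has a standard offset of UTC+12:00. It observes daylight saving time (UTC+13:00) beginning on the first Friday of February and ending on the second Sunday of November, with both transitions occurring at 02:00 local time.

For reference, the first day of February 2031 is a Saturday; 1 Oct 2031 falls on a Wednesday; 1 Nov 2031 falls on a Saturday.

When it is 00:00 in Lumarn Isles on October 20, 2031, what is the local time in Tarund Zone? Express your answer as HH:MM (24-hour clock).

21:00

1 February 2031 is a Saturday, so the first Sunday is February 2 and the third is February 16.
1 October 2031 is a Wednesday, so the first Sunday is October 5 and the third is October 19.
October 20, 2031 is outside the daylight-saving period (16 February – 19 October), so Lumarn Isles is on standard time, UTC−08:00.
00:00 Lumarn Isles + 8h = 08:00 UTC.
1 February 2031 is a Saturday, so the first Friday is February 7.
1 November 2031 is a Saturday, so the first Sunday is November 2 and the second is November 9.
At the standard offset (UTC+12:00), 08:00 UTC + 12h = 20:00 Tarund Zone standard time.
The standard-time date in Tarund Zone, October 20, 2031, lies within the daylight-saving period (7 February – 9 November), so Tarund Zone is on daylight time, UTC+13:00.
08:00 UTC + 13h = 21:00 Tarund Zone.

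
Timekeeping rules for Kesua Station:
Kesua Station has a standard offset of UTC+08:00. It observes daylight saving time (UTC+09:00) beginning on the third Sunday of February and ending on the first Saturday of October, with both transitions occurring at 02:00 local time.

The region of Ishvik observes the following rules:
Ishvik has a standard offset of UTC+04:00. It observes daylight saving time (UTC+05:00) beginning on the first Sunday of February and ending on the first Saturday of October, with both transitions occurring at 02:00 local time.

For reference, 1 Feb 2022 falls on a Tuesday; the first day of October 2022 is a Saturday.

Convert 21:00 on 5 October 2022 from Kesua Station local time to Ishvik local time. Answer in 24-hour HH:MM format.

1 February 2022 is a Tuesday, so the first Sunday is February 6 and the third is February 20.
1 October 2022 is a Saturday, so the first Saturday is October 1.
5 October 2022 is outside the daylight-saving period (20 February – 1 October), so Kesua Station is on standard time, UTC+08:00.
21:00 Kesua Station − 8h = 13:00 UTC.
1 February 2022 is a Tuesday, so the first Sunday is February 6.
1 October 2022 is a Saturday, so the first Saturday is October 1.
At the standard offset (UTC+04:00), 13:00 UTC + 4h = 17:00 Ishvik standard time.
The standard-time date in Ishvik, 5 October 2022, does not fall between 6 February and 1 October, so daylight saving is not in effect and Ishvik is at UTC+04:00.
13:00 UTC + 4h = 17:00 Ishvik.

17:00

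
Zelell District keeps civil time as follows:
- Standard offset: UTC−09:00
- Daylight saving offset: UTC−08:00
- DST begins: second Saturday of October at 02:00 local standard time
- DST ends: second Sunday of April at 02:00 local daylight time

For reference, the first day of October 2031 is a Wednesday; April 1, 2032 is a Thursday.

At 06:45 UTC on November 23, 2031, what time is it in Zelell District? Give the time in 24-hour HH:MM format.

1 October 2031 is a Wednesday, so the first Saturday is October 4 and the second is October 11.
1 April 2032 is a Thursday, so the first Sunday is April 4 and the second is April 11.
At the standard offset (UTC−09:00), 06:45 UTC − 9h = 21:45 Zelell District standard time (rolling into the previous day, 22 November 2031).
Daylight saving runs 11 October 2031 – 11 April 2032; the standard-time date in Zelell District, November 22, 2031, is inside that window, so Zelell District is at UTC−08:00.
06:45 UTC − 8h = 22:45 local (rolling into the previous day, 22 November 2031).

22:45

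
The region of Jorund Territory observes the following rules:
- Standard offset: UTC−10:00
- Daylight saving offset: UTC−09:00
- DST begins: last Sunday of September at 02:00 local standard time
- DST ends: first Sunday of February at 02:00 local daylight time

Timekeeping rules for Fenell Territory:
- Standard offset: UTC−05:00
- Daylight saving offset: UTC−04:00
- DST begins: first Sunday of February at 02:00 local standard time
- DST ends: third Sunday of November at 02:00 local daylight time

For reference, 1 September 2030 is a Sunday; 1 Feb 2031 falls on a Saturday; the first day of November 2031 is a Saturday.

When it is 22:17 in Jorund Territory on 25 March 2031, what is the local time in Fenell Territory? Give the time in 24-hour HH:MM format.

04:17

1 September 2030 is a Sunday, so Sundays fall on 1, 8, 15, 22, 29; the last is September 29.
1 February 2031 is a Saturday, so the first Sunday is February 2.
25 March 2031 does not fall between 29 September 2030 and 2 February 2031, so daylight saving is not in effect and Jorund Territory is at UTC−10:00.
22:17 Jorund Territory + 10h = 08:17 UTC (rolling into the next day, 26 March 2031).
1 February 2031 is a Saturday, so the first Sunday is February 2.
1 November 2031 is a Saturday, so the first Sunday is November 2 and the third is November 16.
At the standard offset (UTC−05:00), 08:17 UTC − 5h = 03:17 Fenell Territory standard time.
The standard-time date in Fenell Territory, 26 March 2031, lies within the daylight-saving period (2 February – 16 November), so Fenell Territory is on daylight time, UTC−04:00.
08:17 UTC − 4h = 04:17 Fenell Territory.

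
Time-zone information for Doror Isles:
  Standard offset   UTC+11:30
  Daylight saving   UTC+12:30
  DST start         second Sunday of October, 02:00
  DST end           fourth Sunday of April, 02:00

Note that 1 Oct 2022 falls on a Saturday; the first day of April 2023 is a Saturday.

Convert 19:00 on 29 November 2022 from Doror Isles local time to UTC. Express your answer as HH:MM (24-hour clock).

06:30

1 October 2022 is a Saturday, so the first Sunday is October 2 and the second is October 9.
1 April 2023 is a Saturday, so the first Sunday is April 2 and the fourth is April 23.
29 November 2022 falls between 9 October 2022 and 23 April 2023, so daylight saving is in effect and Doror Isles is at UTC+12:30.
19:00 local − 12h30m = 06:30 UTC.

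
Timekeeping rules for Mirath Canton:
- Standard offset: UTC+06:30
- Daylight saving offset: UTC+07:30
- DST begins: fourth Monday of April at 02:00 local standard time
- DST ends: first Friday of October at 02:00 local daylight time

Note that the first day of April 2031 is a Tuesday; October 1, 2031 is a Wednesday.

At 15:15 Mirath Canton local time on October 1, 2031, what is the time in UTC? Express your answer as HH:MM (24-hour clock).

07:45

1 April 2031 is a Tuesday, so the first Monday is April 7 and the fourth is April 28.
1 October 2031 is a Wednesday, so the first Friday is October 3.
October 1, 2031 falls between 28 April and 3 October, so daylight saving is in effect and Mirath Canton is at UTC+07:30.
15:15 local − 7h30m = 07:45 UTC.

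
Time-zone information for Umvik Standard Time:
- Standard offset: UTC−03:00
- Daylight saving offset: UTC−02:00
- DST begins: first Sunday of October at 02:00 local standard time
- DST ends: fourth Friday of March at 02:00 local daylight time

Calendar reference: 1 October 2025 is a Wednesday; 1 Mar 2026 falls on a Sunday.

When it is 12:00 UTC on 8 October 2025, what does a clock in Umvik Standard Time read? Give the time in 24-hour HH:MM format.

1 October 2025 is a Wednesday, so the first Sunday is October 5.
1 March 2026 is a Sunday, so the first Friday is March 6 and the fourth is March 27.
At the standard offset (UTC−03:00), 12:00 UTC − 3h = 09:00 Umvik Standard Time standard time.
The standard-time date in Umvik Standard Time, 8 October 2025, lies within the daylight-saving period (5 October 2025 – 27 March 2026), so Umvik Standard Time is on daylight time, UTC−02:00.
12:00 UTC − 2h = 10:00 local.

10:00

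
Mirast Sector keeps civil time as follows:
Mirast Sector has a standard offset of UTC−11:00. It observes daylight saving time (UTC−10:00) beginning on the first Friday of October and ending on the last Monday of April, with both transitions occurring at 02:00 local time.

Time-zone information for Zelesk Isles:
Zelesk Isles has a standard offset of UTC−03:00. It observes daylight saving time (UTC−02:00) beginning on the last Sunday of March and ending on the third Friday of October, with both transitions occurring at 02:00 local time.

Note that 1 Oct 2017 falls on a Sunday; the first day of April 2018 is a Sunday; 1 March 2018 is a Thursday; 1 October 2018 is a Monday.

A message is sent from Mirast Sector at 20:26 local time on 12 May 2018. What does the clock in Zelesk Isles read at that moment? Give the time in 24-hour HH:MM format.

05:26

1 October 2017 is a Sunday, so the first Friday is October 6.
1 April 2018 is a Sunday, so Mondays fall on 2, 9, 16, 23, 30; the last is April 30.
Daylight saving runs 6 October 2017 – 30 April 2018; 12 May 2018 is outside that window, so Mirast Sector is on standard time at UTC−11:00.
20:26 Mirast Sector + 11h = 07:26 UTC (rolling into the next day, 13 May 2018).
1 March 2018 is a Thursday, so Sundays fall on 4, 11, 18, 25; the last is March 25.
1 October 2018 is a Monday, so the first Friday is October 5 and the third is October 19.
At the standard offset (UTC−03:00), 07:26 UTC − 3h = 04:26 Zelesk Isles standard time.
The standard-time date in Zelesk Isles, 13 May 2018, falls between 25 March and 19 October, so daylight saving is in effect and Zelesk Isles is at UTC−02:00.
07:26 UTC − 2h = 05:26 Zelesk Isles.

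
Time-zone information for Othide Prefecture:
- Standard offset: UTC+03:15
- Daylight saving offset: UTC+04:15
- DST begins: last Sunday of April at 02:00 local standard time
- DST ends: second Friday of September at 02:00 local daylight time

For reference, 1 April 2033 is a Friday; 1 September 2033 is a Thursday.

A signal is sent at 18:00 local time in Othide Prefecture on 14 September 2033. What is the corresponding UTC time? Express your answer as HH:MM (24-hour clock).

1 April 2033 is a Friday, so Sundays fall on 3, 10, 17, 24; the last is April 24.
1 September 2033 is a Thursday, so the first Friday is September 2 and the second is September 9.
14 September 2033 does not fall between 24 April and 9 September, so daylight saving is not in effect and Othide Prefecture is at UTC+03:15.
18:00 local − 3h15m = 14:45 UTC.

14:45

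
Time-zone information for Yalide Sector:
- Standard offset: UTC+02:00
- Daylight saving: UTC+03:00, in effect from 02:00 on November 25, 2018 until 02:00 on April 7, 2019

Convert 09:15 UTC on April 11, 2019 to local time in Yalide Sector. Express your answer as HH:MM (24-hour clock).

At the standard offset (UTC+02:00), 09:15 UTC + 2h = 11:15 Yalide Sector standard time.
The standard-time date in Yalide Sector, April 11, 2019, does not fall between 25 November 2018 and 7 April 2019, so daylight saving is not in effect and Yalide Sector is at UTC+02:00.
09:15 UTC + 2h = 11:15 local.

11:15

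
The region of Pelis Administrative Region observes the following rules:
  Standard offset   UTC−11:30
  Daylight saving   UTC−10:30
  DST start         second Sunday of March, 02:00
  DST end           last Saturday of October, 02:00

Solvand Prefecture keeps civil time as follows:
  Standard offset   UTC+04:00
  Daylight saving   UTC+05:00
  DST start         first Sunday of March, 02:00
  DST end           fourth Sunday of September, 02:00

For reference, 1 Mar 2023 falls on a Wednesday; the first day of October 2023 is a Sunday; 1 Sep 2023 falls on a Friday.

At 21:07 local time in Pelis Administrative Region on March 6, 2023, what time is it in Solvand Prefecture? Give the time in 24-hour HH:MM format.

13:37

1 March 2023 is a Wednesday, so the first Sunday is March 5 and the second is March 12.
1 October 2023 is a Sunday, so Saturdays fall on 7, 14, 21, 28; the last is October 28.
March 6, 2023 does not fall between 12 March and 28 October, so daylight saving is not in effect and Pelis Administrative Region is at UTC−11:30.
21:07 Pelis Administrative Region + 11h30m = 08:37 UTC (rolling into the next day, 7 March 2023).
1 March 2023 is a Wednesday, so the first Sunday is March 5.
1 September 2023 is a Friday, so the first Sunday is September 3 and the fourth is September 24.
At the standard offset (UTC+04:00), 08:37 UTC + 4h = 12:37 Solvand Prefecture standard time.
The standard-time date in Solvand Prefecture, March 7, 2023, lies within the daylight-saving period (5 March – 24 September), so Solvand Prefecture is on daylight time, UTC+05:00.
08:37 UTC + 5h = 13:37 Solvand Prefecture.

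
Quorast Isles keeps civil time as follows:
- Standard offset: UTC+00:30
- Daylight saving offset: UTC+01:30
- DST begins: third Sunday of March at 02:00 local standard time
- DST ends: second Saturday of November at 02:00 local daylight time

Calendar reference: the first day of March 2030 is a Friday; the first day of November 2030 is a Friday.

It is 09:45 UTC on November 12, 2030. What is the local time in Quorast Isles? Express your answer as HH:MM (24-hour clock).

1 March 2030 is a Friday, so the first Sunday is March 3 and the third is March 17.
1 November 2030 is a Friday, so the first Saturday is November 2 and the second is November 9.
At the standard offset (UTC+00:30), 09:45 UTC + 0h30m = 10:15 Quorast Isles standard time.
The standard-time date in Quorast Isles, November 12, 2030, is outside the daylight-saving period (17 March – 9 November), so Quorast Isles is on standard time, UTC+00:30.
09:45 UTC + 0h30m = 10:15 local.

10:15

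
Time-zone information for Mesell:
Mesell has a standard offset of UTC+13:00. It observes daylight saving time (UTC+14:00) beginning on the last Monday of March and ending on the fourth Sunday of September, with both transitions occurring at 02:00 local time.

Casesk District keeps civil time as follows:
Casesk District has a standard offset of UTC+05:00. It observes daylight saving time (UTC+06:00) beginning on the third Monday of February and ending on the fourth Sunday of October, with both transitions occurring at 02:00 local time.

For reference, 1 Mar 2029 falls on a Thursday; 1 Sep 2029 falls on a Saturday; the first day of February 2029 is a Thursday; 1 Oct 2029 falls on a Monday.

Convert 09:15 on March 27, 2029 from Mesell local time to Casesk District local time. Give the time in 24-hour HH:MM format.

01:15

1 March 2029 is a Thursday, so Mondays fall on 5, 12, 19, 26; the last is March 26.
1 September 2029 is a Saturday, so the first Sunday is September 2 and the fourth is September 23.
Daylight saving runs 26 March – 23 September; March 27, 2029 is inside that window, so Mesell is at UTC+14:00.
09:15 Mesell − 14h = 19:15 UTC (rolling into the previous day, 26 March 2029).
1 February 2029 is a Thursday, so the first Monday is February 5 and the third is February 19.
1 October 2029 is a Monday, so the first Sunday is October 7 and the fourth is October 28.
At the standard offset (UTC+05:00), 19:15 UTC + 5h = 00:15 Casesk District standard time (rolling into the next day, 27 March 2029).
The standard-time date in Casesk District, March 27, 2029, lies within the daylight-saving period (19 February – 28 October), so Casesk District is on daylight time, UTC+06:00.
19:15 UTC + 6h = 01:15 Casesk District (rolling into the next day, 27 March 2029).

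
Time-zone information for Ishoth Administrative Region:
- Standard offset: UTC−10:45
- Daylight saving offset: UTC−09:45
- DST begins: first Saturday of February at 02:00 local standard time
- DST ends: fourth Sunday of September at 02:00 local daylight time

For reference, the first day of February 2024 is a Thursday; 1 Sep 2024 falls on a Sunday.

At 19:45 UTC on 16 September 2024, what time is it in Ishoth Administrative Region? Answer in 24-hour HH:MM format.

1 February 2024 is a Thursday, so the first Saturday is February 3.
1 September 2024 is a Sunday, so the first Sunday is September 1 and the fourth is September 22.
At the standard offset (UTC−10:45), 19:45 UTC − 10h45m = 09:00 Ishoth Administrative Region standard time.
Daylight saving runs 3 February – 22 September; the standard-time date in Ishoth Administrative Region, 16 September 2024, is inside that window, so Ishoth Administrative Region is at UTC−09:45.
19:45 UTC − 9h45m = 10:00 local.

10:00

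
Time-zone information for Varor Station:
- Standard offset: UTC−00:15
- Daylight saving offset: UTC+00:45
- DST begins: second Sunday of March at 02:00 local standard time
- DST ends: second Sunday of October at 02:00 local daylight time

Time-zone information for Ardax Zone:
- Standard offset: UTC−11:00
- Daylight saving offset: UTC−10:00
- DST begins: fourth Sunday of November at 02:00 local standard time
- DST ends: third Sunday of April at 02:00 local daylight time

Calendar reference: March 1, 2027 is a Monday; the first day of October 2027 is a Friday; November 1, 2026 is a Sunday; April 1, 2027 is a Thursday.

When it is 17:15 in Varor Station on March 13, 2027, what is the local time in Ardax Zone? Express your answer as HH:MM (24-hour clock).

1 March 2027 is a Monday, so the first Sunday is March 7 and the second is March 14.
1 October 2027 is a Friday, so the first Sunday is October 3 and the second is October 10.
March 13, 2027 does not fall between 14 March and 10 October, so daylight saving is not in effect and Varor Station is at UTC−00:15.
17:15 Varor Station + 0h15m = 17:30 UTC.
1 November 2026 is a Sunday, so the first Sunday is November 1 and the fourth is November 22.
1 April 2027 is a Thursday, so the first Sunday is April 4 and the third is April 18.
At the standard offset (UTC−11:00), 17:30 UTC − 11h = 06:30 Ardax Zone standard time.
Daylight saving runs 22 November 2026 – 18 April 2027; the standard-time date in Ardax Zone, March 13, 2027, is inside that window, so Ardax Zone is at UTC−10:00.
17:30 UTC − 10h = 07:30 Ardax Zone.

07:30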